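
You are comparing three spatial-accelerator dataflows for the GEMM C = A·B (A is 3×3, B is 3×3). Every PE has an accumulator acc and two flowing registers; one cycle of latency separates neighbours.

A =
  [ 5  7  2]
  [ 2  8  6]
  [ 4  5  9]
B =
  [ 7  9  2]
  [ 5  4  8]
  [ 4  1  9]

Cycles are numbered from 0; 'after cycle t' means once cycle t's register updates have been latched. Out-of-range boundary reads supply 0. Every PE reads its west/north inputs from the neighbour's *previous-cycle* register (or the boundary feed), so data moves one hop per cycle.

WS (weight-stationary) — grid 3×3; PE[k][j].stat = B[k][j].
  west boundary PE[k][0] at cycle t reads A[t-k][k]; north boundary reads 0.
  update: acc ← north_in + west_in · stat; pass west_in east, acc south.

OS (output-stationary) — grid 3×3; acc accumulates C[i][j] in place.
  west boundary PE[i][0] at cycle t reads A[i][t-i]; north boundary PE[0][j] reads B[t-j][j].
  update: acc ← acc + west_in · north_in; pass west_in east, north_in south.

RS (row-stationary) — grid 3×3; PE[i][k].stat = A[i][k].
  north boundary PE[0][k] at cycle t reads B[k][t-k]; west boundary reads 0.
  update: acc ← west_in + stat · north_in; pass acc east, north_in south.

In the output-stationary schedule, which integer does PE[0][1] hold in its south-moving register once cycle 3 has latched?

register = 1

Tracing OS — 3×3 array, target PE[0][1]:
  0: (0,0).acc=35  regs=<5,7>
  0: (0,1).acc=0  regs=<0,0>
  1: (0,0).acc=70  regs=<7,5>
  1: (0,1).acc=45  regs=<5,9>
  2: (0,0).acc=78  regs=<2,4>
  2: (0,1).acc=73  regs=<7,4>
  3: (0,0).acc=78  regs=<0,0>
  3: (0,1).acc=75  regs=<2,1>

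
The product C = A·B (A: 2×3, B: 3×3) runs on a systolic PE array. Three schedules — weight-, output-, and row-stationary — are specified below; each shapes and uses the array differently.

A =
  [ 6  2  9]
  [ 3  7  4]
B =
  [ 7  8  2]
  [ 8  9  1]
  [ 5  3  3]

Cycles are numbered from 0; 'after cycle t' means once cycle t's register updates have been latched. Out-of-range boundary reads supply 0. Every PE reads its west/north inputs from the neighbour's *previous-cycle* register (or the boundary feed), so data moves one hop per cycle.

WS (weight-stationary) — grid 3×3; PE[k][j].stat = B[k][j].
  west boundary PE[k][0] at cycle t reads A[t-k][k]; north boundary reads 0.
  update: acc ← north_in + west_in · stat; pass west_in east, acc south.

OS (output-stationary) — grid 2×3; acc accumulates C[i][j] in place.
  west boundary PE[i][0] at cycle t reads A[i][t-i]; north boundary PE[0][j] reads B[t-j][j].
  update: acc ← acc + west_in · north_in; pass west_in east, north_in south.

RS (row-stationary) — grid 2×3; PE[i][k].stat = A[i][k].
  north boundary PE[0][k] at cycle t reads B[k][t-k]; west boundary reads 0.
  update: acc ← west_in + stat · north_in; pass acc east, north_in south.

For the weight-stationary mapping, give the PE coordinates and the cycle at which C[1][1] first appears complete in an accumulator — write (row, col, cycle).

WS: C[1][1] accumulates in PE[2][1]:
  step 0 · PE2,1: acc=0; fwd→0 fwd↓0
  step 1 · PE2,1: acc=0; fwd→0 fwd↓0
  step 2 · PE2,1: acc=0; fwd→0 fwd↓0
  step 3 · PE2,1: acc=93; fwd→9 fwd↓93
  step 4 · PE2,1: acc=99; fwd→4 fwd↓99

(row, col, cycle) = (2, 1, 4)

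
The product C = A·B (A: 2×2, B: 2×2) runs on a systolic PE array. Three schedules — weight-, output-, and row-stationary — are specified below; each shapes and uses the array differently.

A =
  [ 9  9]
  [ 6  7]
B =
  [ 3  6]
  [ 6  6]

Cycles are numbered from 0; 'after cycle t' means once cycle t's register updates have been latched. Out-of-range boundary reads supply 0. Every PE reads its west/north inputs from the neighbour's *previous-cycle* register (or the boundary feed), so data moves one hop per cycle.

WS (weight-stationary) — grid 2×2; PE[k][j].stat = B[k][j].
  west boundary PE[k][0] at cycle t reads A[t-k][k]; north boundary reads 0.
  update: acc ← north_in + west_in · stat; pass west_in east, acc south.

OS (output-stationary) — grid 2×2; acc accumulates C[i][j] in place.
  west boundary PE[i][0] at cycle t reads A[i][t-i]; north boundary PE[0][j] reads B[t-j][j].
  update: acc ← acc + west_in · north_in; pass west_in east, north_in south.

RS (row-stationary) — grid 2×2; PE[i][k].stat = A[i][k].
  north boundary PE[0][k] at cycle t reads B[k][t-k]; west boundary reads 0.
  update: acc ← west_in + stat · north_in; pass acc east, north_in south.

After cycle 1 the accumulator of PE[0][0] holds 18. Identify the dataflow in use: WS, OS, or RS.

— WS: 2×2; PE[0][0] trace:
  c0 r0c0: 27 / 9 / 27
  c1 r0c0: 18 / 6 / 18
— OS: 2×2; PE[0][0] trace:
  c0 r0c0: 27 / 9 / 3
  c1 r0c0: 81 / 9 / 6
— RS: 2×2; PE[0][0] trace:
  c0 r0c0: 27 / 27 / 3
  c1 r0c0: 54 / 54 / 6

dataflow = WS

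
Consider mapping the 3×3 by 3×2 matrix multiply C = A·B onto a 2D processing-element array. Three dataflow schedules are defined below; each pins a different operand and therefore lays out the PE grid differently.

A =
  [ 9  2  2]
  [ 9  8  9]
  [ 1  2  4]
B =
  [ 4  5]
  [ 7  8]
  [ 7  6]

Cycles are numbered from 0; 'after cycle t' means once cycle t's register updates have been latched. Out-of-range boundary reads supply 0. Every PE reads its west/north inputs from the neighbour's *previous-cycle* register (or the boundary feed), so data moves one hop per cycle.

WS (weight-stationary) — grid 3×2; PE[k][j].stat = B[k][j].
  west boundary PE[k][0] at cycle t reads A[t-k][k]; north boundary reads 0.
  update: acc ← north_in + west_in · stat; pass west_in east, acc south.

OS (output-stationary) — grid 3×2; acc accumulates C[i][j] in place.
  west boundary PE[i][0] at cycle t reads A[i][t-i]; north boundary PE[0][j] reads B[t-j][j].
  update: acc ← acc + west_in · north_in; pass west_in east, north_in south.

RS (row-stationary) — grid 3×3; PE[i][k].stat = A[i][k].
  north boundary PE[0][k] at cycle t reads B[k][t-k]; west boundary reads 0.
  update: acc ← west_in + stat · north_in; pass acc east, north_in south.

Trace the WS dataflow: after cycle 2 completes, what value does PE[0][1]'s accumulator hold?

PE[0][1].acc = 45

WS (3×2). Following PE[0][1] plus its west/north inputs:
  @0  [0,0]  acc 36  |  →9  ↓36
  @0  [0,1]  acc 0  |  →0  ↓0
  @1  [0,0]  acc 36  |  →9  ↓36
  @1  [0,1]  acc 45  |  →9  ↓45
  @2  [0,0]  acc 4  |  →1  ↓4
  @2  [0,1]  acc 45  |  →9  ↓45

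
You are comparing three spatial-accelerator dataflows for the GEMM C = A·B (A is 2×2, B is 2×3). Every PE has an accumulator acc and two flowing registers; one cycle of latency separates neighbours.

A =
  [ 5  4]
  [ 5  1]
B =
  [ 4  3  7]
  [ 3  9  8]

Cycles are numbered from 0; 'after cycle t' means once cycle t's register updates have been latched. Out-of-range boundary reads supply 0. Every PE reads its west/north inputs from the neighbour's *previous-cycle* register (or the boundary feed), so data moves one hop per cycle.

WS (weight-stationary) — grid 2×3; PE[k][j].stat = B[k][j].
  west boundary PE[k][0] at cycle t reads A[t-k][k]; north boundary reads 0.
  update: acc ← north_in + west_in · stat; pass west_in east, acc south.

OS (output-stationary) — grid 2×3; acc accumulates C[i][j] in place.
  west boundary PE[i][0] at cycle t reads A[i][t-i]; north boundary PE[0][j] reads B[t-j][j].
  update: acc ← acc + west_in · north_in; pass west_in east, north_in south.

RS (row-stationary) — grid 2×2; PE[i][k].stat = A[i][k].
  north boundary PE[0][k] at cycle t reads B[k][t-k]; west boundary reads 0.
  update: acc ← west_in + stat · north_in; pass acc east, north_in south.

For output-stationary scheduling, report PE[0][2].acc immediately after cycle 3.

PE[0][2].acc = 67

Tracing OS — 2×3 array, target PE[0][2]:
  cycle 0: PE[0][1] → acc 0, east 0, south 0
  cycle 0: PE[0][2] → acc 0, east 0, south 0
  cycle 1: PE[0][1] → acc 15, east 5, south 3
  cycle 1: PE[0][2] → acc 0, east 0, south 0
  cycle 2: PE[0][1] → acc 51, east 4, south 9
  cycle 2: PE[0][2] → acc 35, east 5, south 7
  cycle 3: PE[0][1] → acc 51, east 0, south 0
  cycle 3: PE[0][2] → acc 67, east 4, south 8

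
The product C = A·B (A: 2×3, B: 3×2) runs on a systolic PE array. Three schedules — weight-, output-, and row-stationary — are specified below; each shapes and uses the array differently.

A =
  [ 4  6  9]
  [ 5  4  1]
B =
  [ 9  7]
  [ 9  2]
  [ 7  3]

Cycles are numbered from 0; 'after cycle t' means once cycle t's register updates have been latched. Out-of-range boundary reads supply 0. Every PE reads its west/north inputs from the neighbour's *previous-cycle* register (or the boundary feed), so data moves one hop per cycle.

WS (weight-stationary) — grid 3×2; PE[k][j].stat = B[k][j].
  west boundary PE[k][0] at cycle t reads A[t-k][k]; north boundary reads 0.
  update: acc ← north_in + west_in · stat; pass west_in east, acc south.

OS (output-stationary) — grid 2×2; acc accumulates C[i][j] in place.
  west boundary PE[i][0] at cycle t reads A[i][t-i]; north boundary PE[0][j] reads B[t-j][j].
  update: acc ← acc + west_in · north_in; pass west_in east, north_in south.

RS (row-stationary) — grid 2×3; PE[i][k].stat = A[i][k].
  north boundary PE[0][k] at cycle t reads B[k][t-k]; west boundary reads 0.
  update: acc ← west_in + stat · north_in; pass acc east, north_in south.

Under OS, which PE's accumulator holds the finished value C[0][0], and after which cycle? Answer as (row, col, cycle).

Under OS, C[0][0] lands at PE[0][0]:
  @0  [0,0]  acc 36  |  →4  ↓9
  @1  [0,0]  acc 90  |  →6  ↓9
  @2  [0,0]  acc 153  |  →9  ↓7

(row, col, cycle) = (0, 0, 2)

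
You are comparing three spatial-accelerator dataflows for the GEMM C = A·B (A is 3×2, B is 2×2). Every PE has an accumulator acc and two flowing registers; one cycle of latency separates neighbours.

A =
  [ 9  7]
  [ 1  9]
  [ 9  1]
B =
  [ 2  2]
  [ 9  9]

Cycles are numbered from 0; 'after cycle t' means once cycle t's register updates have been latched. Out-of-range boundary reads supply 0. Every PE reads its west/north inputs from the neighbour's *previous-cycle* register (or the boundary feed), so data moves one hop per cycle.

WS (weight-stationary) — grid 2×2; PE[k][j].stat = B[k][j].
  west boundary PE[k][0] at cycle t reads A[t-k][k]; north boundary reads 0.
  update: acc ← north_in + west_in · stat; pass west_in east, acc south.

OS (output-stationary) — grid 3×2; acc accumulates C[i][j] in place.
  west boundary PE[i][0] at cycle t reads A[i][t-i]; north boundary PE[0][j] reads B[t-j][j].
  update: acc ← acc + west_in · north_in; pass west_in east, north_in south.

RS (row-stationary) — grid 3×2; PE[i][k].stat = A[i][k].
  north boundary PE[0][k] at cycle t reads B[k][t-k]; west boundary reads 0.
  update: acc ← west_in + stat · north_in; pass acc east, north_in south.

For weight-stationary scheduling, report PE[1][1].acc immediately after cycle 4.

WS 2×2: PE[1][1] cycle-by-cycle (with neighbour feeds):
  cycle 0: PE[0][1] → acc 0, east 0, south 0
  cycle 0: PE[1][0] → acc 0, east 0, south 0
  cycle 0: PE[1][1] → acc 0, east 0, south 0
  cycle 1: PE[0][1] → acc 18, east 9, south 18
  cycle 1: PE[1][0] → acc 81, east 7, south 81
  cycle 1: PE[1][1] → acc 0, east 0, south 0
  cycle 2: PE[0][1] → acc 2, east 1, south 2
  cycle 2: PE[1][0] → acc 83, east 9, south 83
  cycle 2: PE[1][1] → acc 81, east 7, south 81
  cycle 3: PE[0][1] → acc 18, east 9, south 18
  cycle 3: PE[1][0] → acc 27, east 1, south 27
  cycle 3: PE[1][1] → acc 83, east 9, south 83
  cycle 4: PE[0][1] → acc 0, east 0, south 0
  cycle 4: PE[1][0] → acc 0, east 0, south 0
  cycle 4: PE[1][1] → acc 27, east 1, south 27

PE[1][1].acc = 27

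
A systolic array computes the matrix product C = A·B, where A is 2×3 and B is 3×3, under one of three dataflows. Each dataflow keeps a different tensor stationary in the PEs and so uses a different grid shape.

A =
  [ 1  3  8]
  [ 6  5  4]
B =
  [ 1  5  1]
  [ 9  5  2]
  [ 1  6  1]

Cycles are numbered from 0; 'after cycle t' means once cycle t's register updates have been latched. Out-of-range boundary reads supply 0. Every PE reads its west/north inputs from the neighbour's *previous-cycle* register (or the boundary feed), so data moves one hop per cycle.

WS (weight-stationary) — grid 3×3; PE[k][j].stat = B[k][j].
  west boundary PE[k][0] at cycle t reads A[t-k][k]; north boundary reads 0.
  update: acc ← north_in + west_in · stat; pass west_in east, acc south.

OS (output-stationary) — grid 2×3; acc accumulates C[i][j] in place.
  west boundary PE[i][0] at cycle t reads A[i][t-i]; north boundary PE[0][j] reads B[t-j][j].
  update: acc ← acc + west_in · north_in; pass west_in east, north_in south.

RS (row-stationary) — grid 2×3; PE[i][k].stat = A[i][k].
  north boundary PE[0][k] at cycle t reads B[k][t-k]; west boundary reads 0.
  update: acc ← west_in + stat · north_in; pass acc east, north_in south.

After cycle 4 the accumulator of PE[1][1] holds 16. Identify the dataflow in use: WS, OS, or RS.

— WS: 3×3; PE[1][1] trace:
  cycle 0: PE[1][1] → acc 0, east 0, south 0
  cycle 1: PE[1][1] → acc 0, east 0, south 0
  cycle 2: PE[1][1] → acc 20, east 3, south 20
  cycle 3: PE[1][1] → acc 55, east 5, south 55
  cycle 4: PE[1][1] → acc 0, east 0, south 0
— OS: 2×3; PE[1][1] trace:
  cycle 0: PE[1][1] → acc 0, east 0, south 0
  cycle 1: PE[1][1] → acc 0, east 0, south 0
  cycle 2: PE[1][1] → acc 30, east 6, south 5
  cycle 3: PE[1][1] → acc 55, east 5, south 5
  cycle 4: PE[1][1] → acc 79, east 4, south 6
— RS: 2×3; PE[1][1] trace:
  cycle 0: PE[1][1] → acc 0, east 0, south 0
  cycle 1: PE[1][1] → acc 0, east 0, south 0
  cycle 2: PE[1][1] → acc 51, east 51, south 9
  cycle 3: PE[1][1] → acc 55, east 55, south 5
  cycle 4: PE[1][1] → acc 16, east 16, south 2

dataflow = RS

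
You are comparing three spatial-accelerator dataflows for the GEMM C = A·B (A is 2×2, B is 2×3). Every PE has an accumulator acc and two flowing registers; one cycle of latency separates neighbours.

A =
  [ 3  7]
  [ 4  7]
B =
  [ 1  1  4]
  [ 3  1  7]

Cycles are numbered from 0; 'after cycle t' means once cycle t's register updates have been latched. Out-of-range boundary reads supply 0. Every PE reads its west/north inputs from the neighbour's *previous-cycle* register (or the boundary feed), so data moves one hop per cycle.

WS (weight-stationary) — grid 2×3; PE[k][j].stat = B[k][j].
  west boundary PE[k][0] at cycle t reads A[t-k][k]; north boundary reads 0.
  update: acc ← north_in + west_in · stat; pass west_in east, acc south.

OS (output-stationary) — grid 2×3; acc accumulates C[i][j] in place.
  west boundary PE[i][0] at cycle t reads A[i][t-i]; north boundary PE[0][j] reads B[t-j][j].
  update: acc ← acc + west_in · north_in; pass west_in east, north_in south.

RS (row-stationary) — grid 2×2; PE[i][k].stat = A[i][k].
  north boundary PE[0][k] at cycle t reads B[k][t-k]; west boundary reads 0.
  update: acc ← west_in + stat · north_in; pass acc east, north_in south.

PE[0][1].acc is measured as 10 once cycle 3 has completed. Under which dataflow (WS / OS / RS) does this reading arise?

dataflow = OS

WS [2×3] PE[0][1] across cycles:
  step 0 · PE0,1: acc=0; fwd→0 fwd↓0
  step 1 · PE0,1: acc=3; fwd→3 fwd↓3
  step 2 · PE0,1: acc=4; fwd→4 fwd↓4
  step 3 · PE0,1: acc=0; fwd→0 fwd↓0
OS [2×3] PE[0][1] across cycles:
  step 0 · PE0,1: acc=0; fwd→0 fwd↓0
  step 1 · PE0,1: acc=3; fwd→3 fwd↓1
  step 2 · PE0,1: acc=10; fwd→7 fwd↓1
  step 3 · PE0,1: acc=10; fwd→0 fwd↓0
RS [2×2] PE[0][1] across cycles:
  step 0 · PE0,1: acc=0; fwd→0 fwd↓0
  step 1 · PE0,1: acc=24; fwd→24 fwd↓3
  step 2 · PE0,1: acc=10; fwd→10 fwd↓1
  step 3 · PE0,1: acc=61; fwd→61 fwd↓7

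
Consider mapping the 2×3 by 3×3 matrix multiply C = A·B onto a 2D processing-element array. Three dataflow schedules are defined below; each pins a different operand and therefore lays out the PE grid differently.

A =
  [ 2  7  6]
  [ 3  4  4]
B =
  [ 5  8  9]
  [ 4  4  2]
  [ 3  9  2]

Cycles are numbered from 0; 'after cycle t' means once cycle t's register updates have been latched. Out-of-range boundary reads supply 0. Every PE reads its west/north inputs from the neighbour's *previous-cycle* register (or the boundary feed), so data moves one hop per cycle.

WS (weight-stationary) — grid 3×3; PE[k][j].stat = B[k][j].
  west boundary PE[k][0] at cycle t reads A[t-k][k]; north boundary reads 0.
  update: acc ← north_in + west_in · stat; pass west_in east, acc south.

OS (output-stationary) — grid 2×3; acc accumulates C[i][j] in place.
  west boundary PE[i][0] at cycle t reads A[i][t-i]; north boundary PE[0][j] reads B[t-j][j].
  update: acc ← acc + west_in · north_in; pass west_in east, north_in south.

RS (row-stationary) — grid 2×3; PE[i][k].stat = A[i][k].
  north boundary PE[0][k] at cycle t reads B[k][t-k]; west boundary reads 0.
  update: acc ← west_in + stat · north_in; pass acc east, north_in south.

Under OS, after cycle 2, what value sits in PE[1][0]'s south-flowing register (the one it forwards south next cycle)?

register = 4

OS on a 2×3 grid — tracing PE[1][0] and its feeders:
  t=0 PE[0][0]: acc=10 h=2 v=5
  t=0 PE[1][0]: acc=0 h=0 v=0
  t=1 PE[0][0]: acc=38 h=7 v=4
  t=1 PE[1][0]: acc=15 h=3 v=5
  t=2 PE[0][0]: acc=56 h=6 v=3
  t=2 PE[1][0]: acc=31 h=4 v=4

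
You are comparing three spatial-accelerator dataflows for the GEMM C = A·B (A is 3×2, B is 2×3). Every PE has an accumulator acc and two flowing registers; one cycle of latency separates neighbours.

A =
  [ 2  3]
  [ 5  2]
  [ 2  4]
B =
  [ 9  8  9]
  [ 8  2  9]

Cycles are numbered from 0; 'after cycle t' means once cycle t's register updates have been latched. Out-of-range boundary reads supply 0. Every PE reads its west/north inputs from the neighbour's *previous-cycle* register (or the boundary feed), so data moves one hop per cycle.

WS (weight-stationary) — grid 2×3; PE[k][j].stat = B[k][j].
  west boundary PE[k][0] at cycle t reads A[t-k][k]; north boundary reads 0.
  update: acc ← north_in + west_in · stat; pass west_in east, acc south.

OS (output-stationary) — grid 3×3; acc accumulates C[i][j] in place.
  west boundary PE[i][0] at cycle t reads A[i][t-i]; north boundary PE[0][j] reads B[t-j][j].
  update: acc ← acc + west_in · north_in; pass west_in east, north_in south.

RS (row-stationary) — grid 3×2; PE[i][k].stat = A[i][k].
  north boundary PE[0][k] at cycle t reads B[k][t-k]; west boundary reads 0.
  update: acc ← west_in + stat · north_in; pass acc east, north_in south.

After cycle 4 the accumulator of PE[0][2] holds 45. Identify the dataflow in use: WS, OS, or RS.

WS [2×3] PE[0][2] across cycles:
  cycle 0: PE[0][2] → acc 0, east 0, south 0
  cycle 1: PE[0][2] → acc 0, east 0, south 0
  cycle 2: PE[0][2] → acc 18, east 2, south 18
  cycle 3: PE[0][2] → acc 45, east 5, south 45
  cycle 4: PE[0][2] → acc 18, east 2, south 18
OS [3×3] PE[0][2] across cycles:
  cycle 0: PE[0][2] → acc 0, east 0, south 0
  cycle 1: PE[0][2] → acc 0, east 0, south 0
  cycle 2: PE[0][2] → acc 18, east 2, south 9
  cycle 3: PE[0][2] → acc 45, east 3, south 9
  cycle 4: PE[0][2] → acc 45, east 0, south 0
RS (3×2): PE[0][2] does not exist.

dataflow = OS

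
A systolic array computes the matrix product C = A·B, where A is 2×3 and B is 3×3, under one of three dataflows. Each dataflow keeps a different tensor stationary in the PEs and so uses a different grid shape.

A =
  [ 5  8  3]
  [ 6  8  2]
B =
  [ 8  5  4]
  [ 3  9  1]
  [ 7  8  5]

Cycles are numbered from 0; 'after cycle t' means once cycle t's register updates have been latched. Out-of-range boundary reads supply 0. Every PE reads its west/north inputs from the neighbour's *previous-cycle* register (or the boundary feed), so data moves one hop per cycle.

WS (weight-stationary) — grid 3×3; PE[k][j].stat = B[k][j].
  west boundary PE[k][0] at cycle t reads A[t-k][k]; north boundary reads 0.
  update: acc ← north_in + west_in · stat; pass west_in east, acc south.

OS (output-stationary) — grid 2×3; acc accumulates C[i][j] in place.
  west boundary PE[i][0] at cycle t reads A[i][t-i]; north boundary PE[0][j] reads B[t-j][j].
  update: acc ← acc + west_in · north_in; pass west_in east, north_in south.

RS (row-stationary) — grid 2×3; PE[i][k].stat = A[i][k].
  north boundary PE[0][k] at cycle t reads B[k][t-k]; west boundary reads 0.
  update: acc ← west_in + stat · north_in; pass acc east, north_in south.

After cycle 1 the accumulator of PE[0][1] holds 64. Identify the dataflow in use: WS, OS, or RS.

dataflow = RS

— WS: 3×3; PE[0][1] trace:
  c0 r0c1: 0 / 0 / 0
  c1 r0c1: 25 / 5 / 25
— OS: 2×3; PE[0][1] trace:
  c0 r0c1: 0 / 0 / 0
  c1 r0c1: 25 / 5 / 5
— RS: 2×3; PE[0][1] trace:
  c0 r0c1: 0 / 0 / 0
  c1 r0c1: 64 / 64 / 3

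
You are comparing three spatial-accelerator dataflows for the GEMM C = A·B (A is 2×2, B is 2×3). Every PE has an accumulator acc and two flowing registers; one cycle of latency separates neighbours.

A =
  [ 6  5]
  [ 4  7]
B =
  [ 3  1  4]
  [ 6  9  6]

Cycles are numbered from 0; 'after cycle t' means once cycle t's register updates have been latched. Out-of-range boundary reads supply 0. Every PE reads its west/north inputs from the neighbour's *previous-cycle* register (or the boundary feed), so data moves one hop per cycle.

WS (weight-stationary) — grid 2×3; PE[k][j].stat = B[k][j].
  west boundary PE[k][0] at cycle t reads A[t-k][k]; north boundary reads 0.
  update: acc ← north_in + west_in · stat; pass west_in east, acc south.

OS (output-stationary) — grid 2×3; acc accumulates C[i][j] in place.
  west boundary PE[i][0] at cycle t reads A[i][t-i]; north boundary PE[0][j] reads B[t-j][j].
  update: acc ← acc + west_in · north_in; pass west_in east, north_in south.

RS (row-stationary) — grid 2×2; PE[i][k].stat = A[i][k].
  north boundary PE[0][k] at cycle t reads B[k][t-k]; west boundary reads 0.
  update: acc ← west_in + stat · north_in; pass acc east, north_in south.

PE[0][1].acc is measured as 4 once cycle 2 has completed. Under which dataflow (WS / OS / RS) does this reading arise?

dataflow = WS

— WS: 2×3; PE[0][1] trace:
  [0] (0,1) acc=0 (h:0 v:0)
  [1] (0,1) acc=6 (h:6 v:6)
  [2] (0,1) acc=4 (h:4 v:4)
— OS: 2×3; PE[0][1] trace:
  [0] (0,1) acc=0 (h:0 v:0)
  [1] (0,1) acc=6 (h:6 v:1)
  [2] (0,1) acc=51 (h:5 v:9)
— RS: 2×2; PE[0][1] trace:
  [0] (0,1) acc=0 (h:0 v:0)
  [1] (0,1) acc=48 (h:48 v:6)
  [2] (0,1) acc=51 (h:51 v:9)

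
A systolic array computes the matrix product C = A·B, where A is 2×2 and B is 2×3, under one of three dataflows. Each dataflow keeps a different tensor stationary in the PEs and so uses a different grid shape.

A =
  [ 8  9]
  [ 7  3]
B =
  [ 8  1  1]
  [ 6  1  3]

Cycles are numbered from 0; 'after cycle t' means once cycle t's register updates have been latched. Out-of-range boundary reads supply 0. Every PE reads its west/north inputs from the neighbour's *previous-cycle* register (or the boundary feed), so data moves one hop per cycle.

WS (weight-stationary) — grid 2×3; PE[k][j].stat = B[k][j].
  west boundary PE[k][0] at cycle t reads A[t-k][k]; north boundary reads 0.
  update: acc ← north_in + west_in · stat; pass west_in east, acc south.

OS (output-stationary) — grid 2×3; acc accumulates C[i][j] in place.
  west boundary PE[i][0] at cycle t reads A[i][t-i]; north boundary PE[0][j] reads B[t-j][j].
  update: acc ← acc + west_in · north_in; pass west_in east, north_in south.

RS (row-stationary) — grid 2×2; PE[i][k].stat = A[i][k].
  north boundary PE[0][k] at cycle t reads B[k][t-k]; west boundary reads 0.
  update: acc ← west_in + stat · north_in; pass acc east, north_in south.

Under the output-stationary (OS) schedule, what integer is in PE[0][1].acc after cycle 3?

OS on a 2×3 grid — tracing PE[0][1] and its feeders:
  t=0 PE[0][0]: acc=64 h=8 v=8
  t=0 PE[0][1]: acc=0 h=0 v=0
  t=1 PE[0][0]: acc=118 h=9 v=6
  t=1 PE[0][1]: acc=8 h=8 v=1
  t=2 PE[0][0]: acc=118 h=0 v=0
  t=2 PE[0][1]: acc=17 h=9 v=1
  t=3 PE[0][0]: acc=118 h=0 v=0
  t=3 PE[0][1]: acc=17 h=0 v=0

PE[0][1].acc = 17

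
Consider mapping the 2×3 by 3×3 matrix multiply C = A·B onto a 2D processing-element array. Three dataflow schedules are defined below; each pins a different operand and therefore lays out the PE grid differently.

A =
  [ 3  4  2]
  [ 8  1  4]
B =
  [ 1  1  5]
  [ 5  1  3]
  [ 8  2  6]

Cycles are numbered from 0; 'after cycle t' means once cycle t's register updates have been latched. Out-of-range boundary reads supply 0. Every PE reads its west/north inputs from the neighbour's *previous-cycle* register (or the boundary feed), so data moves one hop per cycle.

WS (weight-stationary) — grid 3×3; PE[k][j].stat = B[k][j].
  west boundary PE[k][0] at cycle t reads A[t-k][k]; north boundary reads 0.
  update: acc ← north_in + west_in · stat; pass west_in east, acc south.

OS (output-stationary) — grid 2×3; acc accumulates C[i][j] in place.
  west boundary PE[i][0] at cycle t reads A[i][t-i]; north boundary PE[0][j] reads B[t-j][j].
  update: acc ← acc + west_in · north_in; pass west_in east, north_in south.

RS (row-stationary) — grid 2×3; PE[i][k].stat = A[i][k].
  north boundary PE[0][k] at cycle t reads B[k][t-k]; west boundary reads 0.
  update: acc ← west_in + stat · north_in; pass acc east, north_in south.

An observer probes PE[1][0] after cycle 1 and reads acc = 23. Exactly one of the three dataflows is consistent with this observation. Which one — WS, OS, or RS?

— WS: 3×3; PE[1][0] trace:
  [0] (1,0) acc=0 (h:0 v:0)
  [1] (1,0) acc=23 (h:4 v:23)
— OS: 2×3; PE[1][0] trace:
  [0] (1,0) acc=0 (h:0 v:0)
  [1] (1,0) acc=8 (h:8 v:1)
— RS: 2×3; PE[1][0] trace:
  [0] (1,0) acc=0 (h:0 v:0)
  [1] (1,0) acc=8 (h:8 v:1)

dataflow = WS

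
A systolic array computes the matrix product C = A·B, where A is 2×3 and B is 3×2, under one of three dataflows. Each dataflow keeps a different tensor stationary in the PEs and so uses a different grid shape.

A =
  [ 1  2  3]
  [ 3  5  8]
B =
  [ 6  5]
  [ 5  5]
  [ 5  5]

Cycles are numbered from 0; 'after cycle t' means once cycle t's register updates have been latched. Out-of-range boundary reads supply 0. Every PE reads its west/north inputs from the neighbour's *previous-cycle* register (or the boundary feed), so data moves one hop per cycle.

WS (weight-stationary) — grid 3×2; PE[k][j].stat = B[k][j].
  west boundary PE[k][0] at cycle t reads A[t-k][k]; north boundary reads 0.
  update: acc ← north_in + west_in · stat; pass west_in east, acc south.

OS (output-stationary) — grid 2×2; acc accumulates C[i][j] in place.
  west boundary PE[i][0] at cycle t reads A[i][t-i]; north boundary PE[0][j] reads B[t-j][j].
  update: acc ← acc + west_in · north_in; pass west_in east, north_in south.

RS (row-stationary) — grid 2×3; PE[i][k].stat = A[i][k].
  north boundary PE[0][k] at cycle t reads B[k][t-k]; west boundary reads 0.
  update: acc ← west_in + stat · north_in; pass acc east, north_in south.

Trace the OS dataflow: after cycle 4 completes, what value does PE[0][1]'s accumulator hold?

OS 2×2: PE[0][1] cycle-by-cycle (with neighbour feeds):
  0: (0,0).acc=6  regs=<1,6>
  0: (0,1).acc=0  regs=<0,0>
  1: (0,0).acc=16  regs=<2,5>
  1: (0,1).acc=5  regs=<1,5>
  2: (0,0).acc=31  regs=<3,5>
  2: (0,1).acc=15  regs=<2,5>
  3: (0,0).acc=31  regs=<0,0>
  3: (0,1).acc=30  regs=<3,5>
  4: (0,0).acc=31  regs=<0,0>
  4: (0,1).acc=30  regs=<0,0>

PE[0][1].acc = 30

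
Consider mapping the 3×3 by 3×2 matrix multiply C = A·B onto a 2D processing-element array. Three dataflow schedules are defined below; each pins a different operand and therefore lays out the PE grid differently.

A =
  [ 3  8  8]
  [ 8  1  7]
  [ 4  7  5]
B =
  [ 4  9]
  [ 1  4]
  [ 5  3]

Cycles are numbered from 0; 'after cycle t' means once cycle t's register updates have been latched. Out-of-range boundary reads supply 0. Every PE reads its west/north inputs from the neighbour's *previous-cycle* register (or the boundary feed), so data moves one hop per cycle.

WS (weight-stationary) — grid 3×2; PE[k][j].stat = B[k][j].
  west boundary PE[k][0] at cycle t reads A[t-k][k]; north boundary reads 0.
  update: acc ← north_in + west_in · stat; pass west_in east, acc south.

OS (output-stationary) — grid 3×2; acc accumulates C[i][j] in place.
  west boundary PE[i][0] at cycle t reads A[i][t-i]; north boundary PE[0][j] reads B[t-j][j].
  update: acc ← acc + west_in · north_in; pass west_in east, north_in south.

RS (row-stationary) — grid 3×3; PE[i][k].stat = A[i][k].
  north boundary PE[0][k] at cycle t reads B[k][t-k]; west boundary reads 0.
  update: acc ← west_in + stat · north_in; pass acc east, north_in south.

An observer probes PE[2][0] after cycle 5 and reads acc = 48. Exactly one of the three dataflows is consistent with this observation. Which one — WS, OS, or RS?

Under WS (3×2), PE[2][0]:
  step 0 · PE2,0: acc=0; fwd→0 fwd↓0
  step 1 · PE2,0: acc=0; fwd→0 fwd↓0
  step 2 · PE2,0: acc=60; fwd→8 fwd↓60
  step 3 · PE2,0: acc=68; fwd→7 fwd↓68
  step 4 · PE2,0: acc=48; fwd→5 fwd↓48
  step 5 · PE2,0: acc=0; fwd→0 fwd↓0
Under OS (3×2), PE[2][0]:
  step 0 · PE2,0: acc=0; fwd→0 fwd↓0
  step 1 · PE2,0: acc=0; fwd→0 fwd↓0
  step 2 · PE2,0: acc=16; fwd→4 fwd↓4
  step 3 · PE2,0: acc=23; fwd→7 fwd↓1
  step 4 · PE2,0: acc=48; fwd→5 fwd↓5
  step 5 · PE2,0: acc=48; fwd→0 fwd↓0
Under RS (3×3), PE[2][0]:
  step 0 · PE2,0: acc=0; fwd→0 fwd↓0
  step 1 · PE2,0: acc=0; fwd→0 fwd↓0
  step 2 · PE2,0: acc=16; fwd→16 fwd↓4
  step 3 · PE2,0: acc=36; fwd→36 fwd↓9
  step 4 · PE2,0: acc=0; fwd→0 fwd↓0
  step 5 · PE2,0: acc=0; fwd→0 fwd↓0

dataflow = OS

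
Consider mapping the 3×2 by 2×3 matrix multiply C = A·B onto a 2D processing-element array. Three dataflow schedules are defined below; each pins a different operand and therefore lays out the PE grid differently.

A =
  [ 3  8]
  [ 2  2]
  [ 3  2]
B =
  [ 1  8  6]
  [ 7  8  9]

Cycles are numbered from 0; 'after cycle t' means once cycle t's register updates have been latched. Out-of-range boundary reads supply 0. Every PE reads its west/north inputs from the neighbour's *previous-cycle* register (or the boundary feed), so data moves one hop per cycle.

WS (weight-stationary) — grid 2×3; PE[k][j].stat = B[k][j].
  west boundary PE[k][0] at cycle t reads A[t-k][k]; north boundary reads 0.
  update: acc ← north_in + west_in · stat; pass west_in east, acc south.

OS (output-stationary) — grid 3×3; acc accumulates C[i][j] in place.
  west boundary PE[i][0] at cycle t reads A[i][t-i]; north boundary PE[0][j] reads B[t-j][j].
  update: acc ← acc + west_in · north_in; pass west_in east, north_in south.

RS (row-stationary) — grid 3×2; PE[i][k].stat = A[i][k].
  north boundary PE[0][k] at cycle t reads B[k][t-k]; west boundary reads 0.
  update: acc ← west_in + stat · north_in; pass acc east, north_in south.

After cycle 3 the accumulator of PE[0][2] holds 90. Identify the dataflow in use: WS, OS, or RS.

WS [2×3] PE[0][2] across cycles:
  c0 r0c2: 0 / 0 / 0
  c1 r0c2: 0 / 0 / 0
  c2 r0c2: 18 / 3 / 18
  c3 r0c2: 12 / 2 / 12
OS [3×3] PE[0][2] across cycles:
  c0 r0c2: 0 / 0 / 0
  c1 r0c2: 0 / 0 / 0
  c2 r0c2: 18 / 3 / 6
  c3 r0c2: 90 / 8 / 9
RS (3×2): PE[0][2] does not exist.

dataflow = OS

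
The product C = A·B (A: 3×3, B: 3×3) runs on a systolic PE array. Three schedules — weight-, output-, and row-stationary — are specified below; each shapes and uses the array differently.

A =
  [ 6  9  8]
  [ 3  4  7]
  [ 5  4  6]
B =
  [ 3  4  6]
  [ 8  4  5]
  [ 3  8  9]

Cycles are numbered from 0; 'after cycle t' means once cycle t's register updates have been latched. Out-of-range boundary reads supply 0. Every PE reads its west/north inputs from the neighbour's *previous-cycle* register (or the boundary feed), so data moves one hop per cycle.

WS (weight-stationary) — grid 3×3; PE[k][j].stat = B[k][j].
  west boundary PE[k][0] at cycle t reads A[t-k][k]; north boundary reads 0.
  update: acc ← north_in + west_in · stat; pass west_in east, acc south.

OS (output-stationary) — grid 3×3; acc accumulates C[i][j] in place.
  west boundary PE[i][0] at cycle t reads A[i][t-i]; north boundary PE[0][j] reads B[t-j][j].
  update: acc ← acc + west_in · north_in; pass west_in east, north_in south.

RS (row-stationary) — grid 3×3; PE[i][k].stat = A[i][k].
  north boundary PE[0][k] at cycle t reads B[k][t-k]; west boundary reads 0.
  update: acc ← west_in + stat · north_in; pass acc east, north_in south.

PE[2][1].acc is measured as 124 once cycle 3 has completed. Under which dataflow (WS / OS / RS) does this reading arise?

dataflow = WS

Under WS (3×3), PE[2][1]:
  0: (2,1).acc=0  regs=<0,0>
  1: (2,1).acc=0  regs=<0,0>
  2: (2,1).acc=0  regs=<0,0>
  3: (2,1).acc=124  regs=<8,124>
Under OS (3×3), PE[2][1]:
  0: (2,1).acc=0  regs=<0,0>
  1: (2,1).acc=0  regs=<0,0>
  2: (2,1).acc=0  regs=<0,0>
  3: (2,1).acc=20  regs=<5,4>
Under RS (3×3), PE[2][1]:
  0: (2,1).acc=0  regs=<0,0>
  1: (2,1).acc=0  regs=<0,0>
  2: (2,1).acc=0  regs=<0,0>
  3: (2,1).acc=47  regs=<47,8>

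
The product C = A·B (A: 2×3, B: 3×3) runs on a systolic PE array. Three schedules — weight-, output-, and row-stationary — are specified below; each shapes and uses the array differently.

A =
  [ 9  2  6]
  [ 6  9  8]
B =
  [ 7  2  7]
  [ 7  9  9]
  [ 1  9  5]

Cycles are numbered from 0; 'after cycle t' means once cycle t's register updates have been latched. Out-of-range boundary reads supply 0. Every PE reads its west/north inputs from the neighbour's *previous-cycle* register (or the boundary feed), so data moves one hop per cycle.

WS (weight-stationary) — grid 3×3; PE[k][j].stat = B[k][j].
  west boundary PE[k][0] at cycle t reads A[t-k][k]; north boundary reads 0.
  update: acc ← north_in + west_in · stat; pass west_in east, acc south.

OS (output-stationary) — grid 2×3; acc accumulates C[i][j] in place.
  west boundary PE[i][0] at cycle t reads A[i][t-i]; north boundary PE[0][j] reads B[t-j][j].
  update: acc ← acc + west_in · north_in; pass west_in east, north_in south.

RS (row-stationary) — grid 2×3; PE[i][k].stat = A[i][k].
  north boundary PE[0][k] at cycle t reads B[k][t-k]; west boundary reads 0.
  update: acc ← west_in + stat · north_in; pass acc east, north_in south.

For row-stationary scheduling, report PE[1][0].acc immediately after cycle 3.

Tracing RS — 2×3 array, target PE[1][0]:
  @0  [0,0]  acc 63  |  →63  ↓7
  @0  [1,0]  acc 0  |  →0  ↓0
  @1  [0,0]  acc 18  |  →18  ↓2
  @1  [1,0]  acc 42  |  →42  ↓7
  @2  [0,0]  acc 63  |  →63  ↓7
  @2  [1,0]  acc 12  |  →12  ↓2
  @3  [0,0]  acc 0  |  →0  ↓0
  @3  [1,0]  acc 42  |  →42  ↓7

PE[1][0].acc = 42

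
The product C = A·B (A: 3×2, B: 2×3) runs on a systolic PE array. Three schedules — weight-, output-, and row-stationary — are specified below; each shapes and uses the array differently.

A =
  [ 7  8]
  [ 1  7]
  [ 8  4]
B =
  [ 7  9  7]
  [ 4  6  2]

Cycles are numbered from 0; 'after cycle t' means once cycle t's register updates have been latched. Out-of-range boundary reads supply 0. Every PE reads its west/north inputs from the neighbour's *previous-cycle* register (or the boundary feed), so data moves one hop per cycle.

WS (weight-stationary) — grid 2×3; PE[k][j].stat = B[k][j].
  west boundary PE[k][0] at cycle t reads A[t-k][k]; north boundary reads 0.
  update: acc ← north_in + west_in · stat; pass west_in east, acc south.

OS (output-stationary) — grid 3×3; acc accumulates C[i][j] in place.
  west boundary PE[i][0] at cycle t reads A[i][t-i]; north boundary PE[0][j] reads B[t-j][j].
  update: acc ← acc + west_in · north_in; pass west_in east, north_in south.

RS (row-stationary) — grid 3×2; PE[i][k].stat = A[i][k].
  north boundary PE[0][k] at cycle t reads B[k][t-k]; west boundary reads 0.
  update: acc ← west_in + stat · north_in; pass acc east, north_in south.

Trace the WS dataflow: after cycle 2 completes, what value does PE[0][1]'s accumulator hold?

PE[0][1].acc = 9

WS 2×3: PE[0][1] cycle-by-cycle (with neighbour feeds):
  [0] (0,0) acc=49 (h:7 v:49)
  [0] (0,1) acc=0 (h:0 v:0)
  [1] (0,0) acc=7 (h:1 v:7)
  [1] (0,1) acc=63 (h:7 v:63)
  [2] (0,0) acc=56 (h:8 v:56)
  [2] (0,1) acc=9 (h:1 v:9)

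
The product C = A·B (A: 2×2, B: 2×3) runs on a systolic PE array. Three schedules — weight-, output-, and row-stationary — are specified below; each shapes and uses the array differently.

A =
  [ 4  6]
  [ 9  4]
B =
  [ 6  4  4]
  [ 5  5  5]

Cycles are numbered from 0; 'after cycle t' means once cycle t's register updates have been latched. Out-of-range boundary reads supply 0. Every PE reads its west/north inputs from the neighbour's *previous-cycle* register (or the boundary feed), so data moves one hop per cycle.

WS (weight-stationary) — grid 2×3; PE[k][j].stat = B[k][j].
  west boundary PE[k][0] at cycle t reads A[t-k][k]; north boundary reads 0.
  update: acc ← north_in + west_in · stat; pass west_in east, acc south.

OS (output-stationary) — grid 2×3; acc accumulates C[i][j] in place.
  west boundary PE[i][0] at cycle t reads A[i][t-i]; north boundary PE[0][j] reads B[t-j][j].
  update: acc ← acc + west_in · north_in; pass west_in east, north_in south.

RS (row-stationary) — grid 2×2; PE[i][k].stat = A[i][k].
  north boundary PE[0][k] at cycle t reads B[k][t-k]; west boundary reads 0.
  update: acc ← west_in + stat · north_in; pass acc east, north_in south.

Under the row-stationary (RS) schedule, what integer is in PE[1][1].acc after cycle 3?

PE[1][1].acc = 56

Tracing RS — 2×2 array, target PE[1][1]:
  0: (0,1).acc=0  regs=<0,0>
  0: (1,0).acc=0  regs=<0,0>
  0: (1,1).acc=0  regs=<0,0>
  1: (0,1).acc=54  regs=<54,5>
  1: (1,0).acc=54  regs=<54,6>
  1: (1,1).acc=0  regs=<0,0>
  2: (0,1).acc=46  regs=<46,5>
  2: (1,0).acc=36  regs=<36,4>
  2: (1,1).acc=74  regs=<74,5>
  3: (0,1).acc=46  regs=<46,5>
  3: (1,0).acc=36  regs=<36,4>
  3: (1,1).acc=56  regs=<56,5>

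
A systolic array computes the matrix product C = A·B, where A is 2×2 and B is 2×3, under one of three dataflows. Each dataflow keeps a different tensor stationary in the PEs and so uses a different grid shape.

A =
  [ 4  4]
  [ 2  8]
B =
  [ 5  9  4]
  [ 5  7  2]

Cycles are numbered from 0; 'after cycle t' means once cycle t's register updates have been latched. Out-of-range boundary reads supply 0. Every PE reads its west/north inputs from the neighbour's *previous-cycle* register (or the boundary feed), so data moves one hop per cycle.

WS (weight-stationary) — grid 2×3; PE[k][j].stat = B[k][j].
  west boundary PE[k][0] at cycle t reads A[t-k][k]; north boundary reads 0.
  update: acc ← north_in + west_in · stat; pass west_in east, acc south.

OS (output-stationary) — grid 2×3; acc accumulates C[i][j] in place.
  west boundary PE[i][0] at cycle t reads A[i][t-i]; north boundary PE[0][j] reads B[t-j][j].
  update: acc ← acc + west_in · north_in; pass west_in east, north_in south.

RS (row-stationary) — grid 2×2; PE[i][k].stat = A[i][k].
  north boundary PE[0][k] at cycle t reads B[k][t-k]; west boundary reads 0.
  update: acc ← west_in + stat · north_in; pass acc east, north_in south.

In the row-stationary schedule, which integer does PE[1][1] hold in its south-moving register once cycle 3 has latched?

register = 7

RS (2×2). Following PE[1][1] plus its west/north inputs:
  0: (0,1).acc=0  regs=<0,0>
  0: (1,0).acc=0  regs=<0,0>
  0: (1,1).acc=0  regs=<0,0>
  1: (0,1).acc=40  regs=<40,5>
  1: (1,0).acc=10  regs=<10,5>
  1: (1,1).acc=0  regs=<0,0>
  2: (0,1).acc=64  regs=<64,7>
  2: (1,0).acc=18  regs=<18,9>
  2: (1,1).acc=50  regs=<50,5>
  3: (0,1).acc=24  regs=<24,2>
  3: (1,0).acc=8  regs=<8,4>
  3: (1,1).acc=74  regs=<74,7>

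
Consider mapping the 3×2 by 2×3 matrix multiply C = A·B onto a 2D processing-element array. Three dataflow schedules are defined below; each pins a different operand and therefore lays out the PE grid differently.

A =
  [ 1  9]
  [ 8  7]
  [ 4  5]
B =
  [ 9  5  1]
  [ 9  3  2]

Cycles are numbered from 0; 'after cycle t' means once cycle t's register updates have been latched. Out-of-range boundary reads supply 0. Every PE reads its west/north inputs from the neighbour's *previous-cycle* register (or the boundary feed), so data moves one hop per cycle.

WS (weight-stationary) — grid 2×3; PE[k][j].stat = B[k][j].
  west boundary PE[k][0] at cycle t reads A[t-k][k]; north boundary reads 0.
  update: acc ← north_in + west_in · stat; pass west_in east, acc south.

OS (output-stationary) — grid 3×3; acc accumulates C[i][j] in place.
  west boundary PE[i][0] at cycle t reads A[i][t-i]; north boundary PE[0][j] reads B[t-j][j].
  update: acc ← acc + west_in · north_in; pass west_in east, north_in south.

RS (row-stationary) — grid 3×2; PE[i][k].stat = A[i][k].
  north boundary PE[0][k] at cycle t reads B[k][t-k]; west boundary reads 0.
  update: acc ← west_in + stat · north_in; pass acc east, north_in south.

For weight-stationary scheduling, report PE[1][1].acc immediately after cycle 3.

PE[1][1].acc = 61

Tracing WS — 2×3 array, target PE[1][1]:
  step 0 · PE0,1: acc=0; fwd→0 fwd↓0
  step 0 · PE1,0: acc=0; fwd→0 fwd↓0
  step 0 · PE1,1: acc=0; fwd→0 fwd↓0
  step 1 · PE0,1: acc=5; fwd→1 fwd↓5
  step 1 · PE1,0: acc=90; fwd→9 fwd↓90
  step 1 · PE1,1: acc=0; fwd→0 fwd↓0
  step 2 · PE0,1: acc=40; fwd→8 fwd↓40
  step 2 · PE1,0: acc=135; fwd→7 fwd↓135
  step 2 · PE1,1: acc=32; fwd→9 fwd↓32
  step 3 · PE0,1: acc=20; fwd→4 fwd↓20
  step 3 · PE1,0: acc=81; fwd→5 fwd↓81
  step 3 · PE1,1: acc=61; fwd→7 fwd↓61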